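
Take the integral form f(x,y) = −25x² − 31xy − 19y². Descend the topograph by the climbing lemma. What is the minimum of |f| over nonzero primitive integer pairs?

translate: b→-19 (≡31 mod 50), so (25,31,19)→(25,-19,13)
flip: (25,-19,13)→(13,19,25)
translate: b→-7 (≡19 mod 26), so (13,19,25)→(13,-7,19)
reduced (well bottom): (13,-7,19) with a≤c, −a<b≤a
well minimum |f| = |-13| = 13 (negative-definite)

13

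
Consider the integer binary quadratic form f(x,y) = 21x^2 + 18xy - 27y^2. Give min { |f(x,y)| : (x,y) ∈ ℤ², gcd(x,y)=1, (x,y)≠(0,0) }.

river: ρ → (-27,36,12)
river: ρ → (12,36,-27)
river: ρ → (-27,18,21)
river: ρ → (21,24,-24)
river: ρ → (-24,24,21)
river: ρ → (21,18,-27)
closes: descent 0, river 6
min |a| on river = 12

12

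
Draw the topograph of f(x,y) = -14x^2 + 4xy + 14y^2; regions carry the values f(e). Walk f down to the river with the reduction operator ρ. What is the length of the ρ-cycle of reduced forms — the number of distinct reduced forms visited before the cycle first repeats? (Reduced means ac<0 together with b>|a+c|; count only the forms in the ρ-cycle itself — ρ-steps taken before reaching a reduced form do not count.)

D = 800, ⌊√D⌋ = 28
river: ρ → (14,24,-4)
river: ρ → (-4,24,14)
river: ρ → (14,4,-14)
river: ρ → (-14,24,4)
river: ρ → (4,24,-14)
river: ρ → (-14,4,14)
ρ-cycle length = 6 (tail of 0 descent steps not counted)

6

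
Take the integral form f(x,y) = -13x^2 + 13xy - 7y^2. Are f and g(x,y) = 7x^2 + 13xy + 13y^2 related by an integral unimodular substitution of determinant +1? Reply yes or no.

D₁ = -195, D₂ = -195
f is negative-definite; reduce −f:
−f: translate: b→13 (≡-13 mod 26), so (13,-13,7)→(13,13,7)
−f: flip: (13,13,7)→(7,-13,13)
−f: translate: b→1 (≡-13 mod 14), so (7,-13,13)→(7,1,7)
−f: reduced (well bottom): (7,1,7) with a≤c, −a<b≤a
flip sign back: reduced form of f is (-7,-1,-7)
g: translate: b→-1 (≡13 mod 14), so (7,13,13)→(7,-1,7)
g: flip: (7,-1,7)→(7,1,7)
g: reduced (well bottom): (7,1,7) with a≤c, −a<b≤a
reduced forms (-7, -1, -7) vs (7, 1, 7) ⇒ inequivalent

no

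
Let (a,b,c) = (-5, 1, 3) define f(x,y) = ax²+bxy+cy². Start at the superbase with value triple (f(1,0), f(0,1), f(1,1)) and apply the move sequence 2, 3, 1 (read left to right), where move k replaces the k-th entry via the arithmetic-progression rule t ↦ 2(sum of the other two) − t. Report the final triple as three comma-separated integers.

start (-5,3,-1) = (f(1,0),f(0,1),f(1,1))
replace slot 2: 2·((-5)+(-1)) − 3 = -15 → (-5,-15,-1)
replace slot 3: 2·((-5)+(-15)) − (-1) = -39 → (-5,-15,-39)
replace slot 1: 2·((-15)+(-39)) − (-5) = -103 → (-103,-15,-39)

-103,-15,-39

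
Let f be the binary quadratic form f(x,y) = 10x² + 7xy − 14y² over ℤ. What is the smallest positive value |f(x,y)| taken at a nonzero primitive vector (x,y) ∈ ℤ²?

river: ρ → (-14,21,3)
river: ρ → (3,21,-14)
river: ρ → (-14,7,10)
river: ρ → (10,13,-11)
river: ρ → (-11,9,12)
river: ρ → (12,15,-8)
river: ρ → (-8,17,10)
river: ρ → (10,23,-2)
river: ρ → (-2,21,21)
river: ρ → (21,21,-2)
river: ρ → (-2,23,10)
river: ρ → (10,17,-8)
river: ρ → (-8,15,12)
river: ρ → (12,9,-11)
river: ρ → (-11,13,10)
river: ρ → (10,7,-14)
closes: descent 0, river 16
min |a| on river = 2

2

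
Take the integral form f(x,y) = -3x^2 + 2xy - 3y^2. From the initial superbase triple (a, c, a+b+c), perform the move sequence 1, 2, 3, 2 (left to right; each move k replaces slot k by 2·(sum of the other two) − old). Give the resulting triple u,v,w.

start (-3,-3,-4) = (f(1,0),f(0,1),f(1,1))
replace slot 1: 2·((-3)+(-4)) − (-3) = -11 → (-11,-3,-4)
replace slot 2: 2·((-11)+(-4)) − (-3) = -27 → (-11,-27,-4)
replace slot 3: 2·((-11)+(-27)) − (-4) = -72 → (-11,-27,-72)
replace slot 2: 2·((-11)+(-72)) − (-27) = -139 → (-11,-139,-72)

-11,-139,-72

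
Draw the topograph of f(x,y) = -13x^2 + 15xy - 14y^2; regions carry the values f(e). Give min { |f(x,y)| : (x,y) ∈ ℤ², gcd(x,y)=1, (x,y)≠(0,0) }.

translate: b→11 (≡-15 mod 26), so (13,-15,14)→(13,11,12)
flip: (13,11,12)→(12,-11,13)
reduced (well bottom): (12,-11,13) with a≤c, −a<b≤a
well minimum |f| = |-12| = 12 (negative-definite)

12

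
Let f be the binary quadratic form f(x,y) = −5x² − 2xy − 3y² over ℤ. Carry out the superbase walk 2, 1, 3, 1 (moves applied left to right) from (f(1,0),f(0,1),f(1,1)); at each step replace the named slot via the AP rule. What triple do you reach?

start (-5,-3,-10) = (f(1,0),f(0,1),f(1,1))
replace slot 2: 2·((-5)+(-10)) − (-3) = -27 → (-5,-27,-10)
replace slot 1: 2·((-27)+(-10)) − (-5) = -69 → (-69,-27,-10)
replace slot 3: 2·((-69)+(-27)) − (-10) = -182 → (-69,-27,-182)
replace slot 1: 2·((-27)+(-182)) − (-69) = -349 → (-349,-27,-182)

-349,-27,-182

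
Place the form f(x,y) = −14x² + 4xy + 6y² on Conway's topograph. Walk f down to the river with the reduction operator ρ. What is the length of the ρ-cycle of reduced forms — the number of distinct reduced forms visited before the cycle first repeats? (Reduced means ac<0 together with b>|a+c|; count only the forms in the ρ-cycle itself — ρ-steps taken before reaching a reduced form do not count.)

D = 352, ⌊√D⌋ = 18
descent: ρ → (6,8,-12)  [lands on river]
river: ρ → (-12,16,2)
river: ρ → (2,16,-12)
river: ρ → (-12,8,6)
river: ρ → (6,16,-4)
river: ρ → (-4,16,6)
ρ-cycle length = 6 (tail of 1 descent step not counted)

6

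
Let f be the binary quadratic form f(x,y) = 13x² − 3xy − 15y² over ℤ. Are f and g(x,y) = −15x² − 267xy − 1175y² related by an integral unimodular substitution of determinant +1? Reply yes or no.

D₁ = 789, D₂ = 789
river cycle of f (length 8): (-15, 3, 13), (13, 23, -5), (-5, 27, 3), (3, 27, -5), (-5, 23, 13), (13, 3, -15), (-15, 27, 1), (1, 27, -15)
river cycle of g (length 8): (-15, 3, 13), (13, 23, -5), (-5, 27, 3), (3, 27, -5), (-5, 23, 13), (13, 3, -15), (-15, 27, 1), (1, 27, -15)
cycles coincide ⇒ equivalent

yes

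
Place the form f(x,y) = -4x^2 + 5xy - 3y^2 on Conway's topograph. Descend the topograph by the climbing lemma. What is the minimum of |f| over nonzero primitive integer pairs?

translate: b→3 (≡-5 mod 8), so (4,-5,3)→(4,3,2)
flip: (4,3,2)→(2,-3,4)
translate: b→1 (≡-3 mod 4), so (2,-3,4)→(2,1,3)
reduced (well bottom): (2,1,3) with a≤c, −a<b≤a
well minimum |f| = |-2| = 2 (negative-definite)

2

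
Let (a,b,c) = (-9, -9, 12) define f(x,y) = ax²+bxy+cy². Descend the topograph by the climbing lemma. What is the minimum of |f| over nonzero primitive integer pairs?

descent: ρ → (12,9,-9)  [lands on river]
river: ρ → (-9,9,12)
river: ρ → (12,15,-6)
river: ρ → (-6,21,3)
river: ρ → (3,21,-6)
river: ρ → (-6,15,12)
closes: descent 1, river 6
min |a| on river = 3

3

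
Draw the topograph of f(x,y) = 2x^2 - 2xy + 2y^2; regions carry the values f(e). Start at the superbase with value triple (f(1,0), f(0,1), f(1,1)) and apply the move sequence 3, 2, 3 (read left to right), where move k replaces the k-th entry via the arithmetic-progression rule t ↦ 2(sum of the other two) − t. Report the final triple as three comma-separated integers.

start (2,2,2) = (f(1,0),f(0,1),f(1,1))
replace slot 3: 2·(2+2) − 2 = 6 → (2,2,6)
replace slot 2: 2·(2+6) − 2 = 14 → (2,14,6)
replace slot 3: 2·(2+14) − 6 = 26 → (2,14,26)

2,14,26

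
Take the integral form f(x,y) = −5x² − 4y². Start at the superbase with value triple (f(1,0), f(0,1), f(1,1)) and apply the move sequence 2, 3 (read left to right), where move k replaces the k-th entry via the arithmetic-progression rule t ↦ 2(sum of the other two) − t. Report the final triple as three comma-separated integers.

start (-5,-4,-9) = (f(1,0),f(0,1),f(1,1))
replace slot 2: 2·((-5)+(-9)) − (-4) = -24 → (-5,-24,-9)
replace slot 3: 2·((-5)+(-24)) − (-9) = -49 → (-5,-24,-49)

-5,-24,-49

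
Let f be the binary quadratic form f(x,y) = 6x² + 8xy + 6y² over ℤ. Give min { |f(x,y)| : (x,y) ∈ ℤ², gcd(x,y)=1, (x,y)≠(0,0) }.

translate: b→-4 (≡8 mod 12), so (6,8,6)→(6,-4,4)
flip: (6,-4,4)→(4,4,6)
reduced (well bottom): (4,4,6) with a≤c, −a<b≤a
well minimum = a = 4

4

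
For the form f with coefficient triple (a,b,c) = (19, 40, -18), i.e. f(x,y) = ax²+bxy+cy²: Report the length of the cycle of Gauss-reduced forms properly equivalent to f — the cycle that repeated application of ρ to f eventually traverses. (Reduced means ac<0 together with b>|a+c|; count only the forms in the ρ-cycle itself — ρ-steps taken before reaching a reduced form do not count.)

D = 2968, ⌊√D⌋ = 54
river: ρ → (-18,32,27)
river: ρ → (27,22,-23)
river: ρ → (-23,24,26)
river: ρ → (26,28,-21)
river: ρ → (-21,14,33)
river: ρ → (33,52,-2)
river: ρ → (-2,52,33)
river: ρ → (33,14,-21)
river: ρ → (-21,28,26)
river: ρ → (26,24,-23)
river: ρ → (-23,22,27)
river: ρ → (27,32,-18)
river: ρ → (-18,40,19)
river: ρ → (19,36,-22)
river: ρ → (-22,52,3)
river: ρ → (3,50,-39)
river: ρ → (-39,28,14)
river: ρ → (14,28,-39)
river: ρ → (-39,50,3)
river: ρ → (3,52,-22)
river: ρ → (-22,36,19)
river: ρ → (19,40,-18)
ρ-cycle length = 22 (tail of 0 descent steps not counted)

22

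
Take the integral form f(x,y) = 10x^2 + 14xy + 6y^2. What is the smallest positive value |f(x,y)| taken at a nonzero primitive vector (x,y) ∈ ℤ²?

translate: b→-6 (≡14 mod 20), so (10,14,6)→(10,-6,2)
flip: (10,-6,2)→(2,6,10)
translate: b→2 (≡6 mod 4), so (2,6,10)→(2,2,6)
reduced (well bottom): (2,2,6) with a≤c, −a<b≤a
well minimum = a = 2

2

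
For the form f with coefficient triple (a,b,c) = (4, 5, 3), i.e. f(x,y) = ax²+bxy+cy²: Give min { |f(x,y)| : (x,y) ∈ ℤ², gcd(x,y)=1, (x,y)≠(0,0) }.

translate: b→-3 (≡5 mod 8), so (4,5,3)→(4,-3,2)
flip: (4,-3,2)→(2,3,4)
translate: b→-1 (≡3 mod 4), so (2,3,4)→(2,-1,3)
reduced (well bottom): (2,-1,3) with a≤c, −a<b≤a
well minimum = a = 2

2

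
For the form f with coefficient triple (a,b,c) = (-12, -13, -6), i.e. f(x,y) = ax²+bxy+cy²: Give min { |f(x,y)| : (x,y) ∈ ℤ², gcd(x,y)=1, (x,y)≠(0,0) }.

translate: b→-11 (≡13 mod 24), so (12,13,6)→(12,-11,5)
flip: (12,-11,5)→(5,11,12)
translate: b→1 (≡11 mod 10), so (5,11,12)→(5,1,6)
reduced (well bottom): (5,1,6) with a≤c, −a<b≤a
well minimum |f| = |-5| = 5 (negative-definite)

5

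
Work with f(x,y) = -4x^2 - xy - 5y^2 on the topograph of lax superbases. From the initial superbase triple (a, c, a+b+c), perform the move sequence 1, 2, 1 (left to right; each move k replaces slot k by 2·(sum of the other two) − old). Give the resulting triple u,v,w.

start (-4,-5,-10) = (f(1,0),f(0,1),f(1,1))
replace slot 1: 2·((-5)+(-10)) − (-4) = -26 → (-26,-5,-10)
replace slot 2: 2·((-26)+(-10)) − (-5) = -67 → (-26,-67,-10)
replace slot 1: 2·((-67)+(-10)) − (-26) = -128 → (-128,-67,-10)

-128,-67,-10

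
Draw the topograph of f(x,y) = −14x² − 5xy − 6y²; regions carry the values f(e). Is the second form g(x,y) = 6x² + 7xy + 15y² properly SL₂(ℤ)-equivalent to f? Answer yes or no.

D₁ = -311, D₂ = -311
f is negative-definite; reduce −f:
−f: flip: (14,5,6)→(6,-5,14)
−f: reduced (well bottom): (6,-5,14) with a≤c, −a<b≤a
flip sign back: reduced form of f is (-6,5,-14)
g: translate: b→-5 (≡7 mod 12), so (6,7,15)→(6,-5,14)
g: reduced (well bottom): (6,-5,14) with a≤c, −a<b≤a
reduced forms (-6, 5, -14) vs (6, -5, 14) ⇒ inequivalent

no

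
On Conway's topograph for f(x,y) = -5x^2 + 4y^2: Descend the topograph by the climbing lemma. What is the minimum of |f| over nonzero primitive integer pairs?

descent: ρ → (4,8,-1)  [lands on river]
river: ρ → (-1,8,4)
closes: descent 1, river 2
min |a| on river = 1

1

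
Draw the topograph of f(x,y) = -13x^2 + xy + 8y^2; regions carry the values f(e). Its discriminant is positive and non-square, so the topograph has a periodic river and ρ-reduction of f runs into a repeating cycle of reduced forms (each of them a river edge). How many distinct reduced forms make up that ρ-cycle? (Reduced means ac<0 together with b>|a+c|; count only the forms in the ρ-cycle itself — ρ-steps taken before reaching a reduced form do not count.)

D = 417, ⌊√D⌋ = 20
descent: ρ → (8,15,-6)  [lands on river]
river: ρ → (-6,9,14)
river: ρ → (14,19,-1)
river: ρ → (-1,19,14)
river: ρ → (14,9,-6)
river: ρ → (-6,15,8)
river: ρ → (8,17,-4)
river: ρ → (-4,15,12)
river: ρ → (12,9,-7)
river: ρ → (-7,19,2)
river: ρ → (2,17,-16)
river: ρ → (-16,15,3)
river: ρ → (3,15,-16)
river: ρ → (-16,17,2)
river: ρ → (2,19,-7)
river: ρ → (-7,9,12)
river: ρ → (12,15,-4)
river: ρ → (-4,17,8)
ρ-cycle length = 18 (tail of 1 descent step not counted)

18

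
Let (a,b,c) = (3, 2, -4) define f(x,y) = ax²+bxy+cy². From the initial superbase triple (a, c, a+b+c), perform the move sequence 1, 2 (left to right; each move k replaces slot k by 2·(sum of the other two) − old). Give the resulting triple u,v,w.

start (3,-4,1) = (f(1,0),f(0,1),f(1,1))
replace slot 1: 2·((-4)+1) − 3 = -9 → (-9,-4,1)
replace slot 2: 2·((-9)+1) − (-4) = -12 → (-9,-12,1)

-9,-12,1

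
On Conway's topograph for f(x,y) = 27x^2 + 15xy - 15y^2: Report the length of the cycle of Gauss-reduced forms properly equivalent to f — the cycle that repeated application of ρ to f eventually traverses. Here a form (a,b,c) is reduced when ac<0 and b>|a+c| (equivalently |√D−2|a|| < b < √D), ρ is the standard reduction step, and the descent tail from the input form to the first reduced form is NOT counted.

D = 1845, ⌊√D⌋ = 42
river: ρ → (-15,15,27)
river: ρ → (27,39,-3)
river: ρ → (-3,39,27)
river: ρ → (27,15,-15)
ρ-cycle length = 4 (tail of 0 descent steps not counted)

4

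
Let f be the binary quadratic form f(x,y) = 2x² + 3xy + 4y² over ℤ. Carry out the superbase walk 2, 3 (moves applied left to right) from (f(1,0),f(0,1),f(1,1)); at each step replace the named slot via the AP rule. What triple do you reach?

start (2,4,9) = (f(1,0),f(0,1),f(1,1))
replace slot 2: 2·(2+9) − 4 = 18 → (2,18,9)
replace slot 3: 2·(2+18) − 9 = 31 → (2,18,31)

2,18,31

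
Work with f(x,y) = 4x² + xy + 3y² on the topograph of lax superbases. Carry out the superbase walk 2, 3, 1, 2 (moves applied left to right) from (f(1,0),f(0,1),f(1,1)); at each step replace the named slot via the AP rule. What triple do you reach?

start (4,3,8) = (f(1,0),f(0,1),f(1,1))
replace slot 2: 2·(4+8) − 3 = 21 → (4,21,8)
replace slot 3: 2·(4+21) − 8 = 42 → (4,21,42)
replace slot 1: 2·(21+42) − 4 = 122 → (122,21,42)
replace slot 2: 2·(122+42) − 21 = 307 → (122,307,42)

122,307,42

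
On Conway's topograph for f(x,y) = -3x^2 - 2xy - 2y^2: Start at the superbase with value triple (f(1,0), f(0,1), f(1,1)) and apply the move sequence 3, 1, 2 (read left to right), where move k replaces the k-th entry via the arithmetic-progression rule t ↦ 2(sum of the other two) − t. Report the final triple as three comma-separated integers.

start (-3,-2,-7) = (f(1,0),f(0,1),f(1,1))
replace slot 3: 2·((-3)+(-2)) − (-7) = -3 → (-3,-2,-3)
replace slot 1: 2·((-2)+(-3)) − (-3) = -7 → (-7,-2,-3)
replace slot 2: 2·((-7)+(-3)) − (-2) = -18 → (-7,-18,-3)

-7,-18,-3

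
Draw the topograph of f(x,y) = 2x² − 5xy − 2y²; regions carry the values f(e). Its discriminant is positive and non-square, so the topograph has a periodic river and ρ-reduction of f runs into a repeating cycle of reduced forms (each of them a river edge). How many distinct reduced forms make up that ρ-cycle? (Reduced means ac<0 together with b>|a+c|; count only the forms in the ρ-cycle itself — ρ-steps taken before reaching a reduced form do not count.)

D = 41, ⌊√D⌋ = 6
descent: ρ → (-2,5,2)  [lands on river]
river: ρ → (2,3,-4)
river: ρ → (-4,5,1)
river: ρ → (1,5,-4)
river: ρ → (-4,3,2)
river: ρ → (2,5,-2)
river: ρ → (-2,3,4)
river: ρ → (4,5,-1)
river: ρ → (-1,5,4)
river: ρ → (4,3,-2)
ρ-cycle length = 10 (tail of 1 descent step not counted)

10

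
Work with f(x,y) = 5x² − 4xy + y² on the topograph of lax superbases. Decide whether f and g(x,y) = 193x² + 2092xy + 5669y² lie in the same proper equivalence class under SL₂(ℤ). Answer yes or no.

D₁ = -4, D₂ = -4
f: flip: (5,-4,1)→(1,4,5)
f: translate: b→0 (≡4 mod 2), so (1,4,5)→(1,0,1)
f: reduced (well bottom): (1,0,1) with a≤c, −a<b≤a
g: translate: b→162 (≡2092 mod 386), so (193,2092,5669)→(193,162,34)
g: flip: (193,162,34)→(34,-162,193)
g: translate: b→-26 (≡-162 mod 68), so (34,-162,193)→(34,-26,5)
g: flip: (34,-26,5)→(5,26,34)
g: translate: b→-4 (≡26 mod 10), so (5,26,34)→(5,-4,1)
g: flip: (5,-4,1)→(1,4,5)
g: translate: b→0 (≡4 mod 2), so (1,4,5)→(1,0,1)
g: reduced (well bottom): (1,0,1) with a≤c, −a<b≤a
reduced forms (1, 0, 1) vs (1, 0, 1) ⇒ equivalent

yes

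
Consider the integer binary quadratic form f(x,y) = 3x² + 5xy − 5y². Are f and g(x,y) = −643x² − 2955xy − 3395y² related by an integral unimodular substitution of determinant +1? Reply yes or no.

D₁ = 85, D₂ = 85
river cycle of f (length 6): (-5, 5, 3), (3, 7, -3), (-3, 5, 5), (5, 5, -3), (-3, 7, 3), (3, 5, -5)
river cycle of g (length 6): (3, 5, -5), (-5, 5, 3), (3, 7, -3), (-3, 5, 5), (5, 5, -3), (-3, 7, 3)
cycles coincide ⇒ equivalent

yes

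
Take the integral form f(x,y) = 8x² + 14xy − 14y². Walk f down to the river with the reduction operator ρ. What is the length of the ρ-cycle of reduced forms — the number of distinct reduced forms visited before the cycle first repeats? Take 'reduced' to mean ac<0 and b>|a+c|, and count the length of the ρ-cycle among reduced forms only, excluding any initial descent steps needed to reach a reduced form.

D = 644, ⌊√D⌋ = 25
river: ρ → (-14,14,8)
river: ρ → (8,18,-10)
river: ρ → (-10,22,4)
river: ρ → (4,18,-20)
river: ρ → (-20,22,2)
river: ρ → (2,22,-20)
river: ρ → (-20,18,4)
river: ρ → (4,22,-10)
river: ρ → (-10,18,8)
river: ρ → (8,14,-14)
ρ-cycle length = 10 (tail of 0 descent steps not counted)

10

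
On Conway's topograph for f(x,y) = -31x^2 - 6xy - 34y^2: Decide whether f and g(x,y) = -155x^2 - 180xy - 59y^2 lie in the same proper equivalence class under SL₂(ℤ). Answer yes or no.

D₁ = -4180, D₂ = -4180
f is negative-definite; reduce −f:
−f: reduced (well bottom): (31,6,34) with a≤c, −a<b≤a
flip sign back: reduced form of f is (-31,-6,-34)
g is negative-definite; reduce −g:
−g: translate: b→-130 (≡180 mod 310), so (155,180,59)→(155,-130,34)
−g: flip: (155,-130,34)→(34,130,155)
−g: translate: b→-6 (≡130 mod 68), so (34,130,155)→(34,-6,31)
−g: flip: (34,-6,31)→(31,6,34)
−g: reduced (well bottom): (31,6,34) with a≤c, −a<b≤a
flip sign back: reduced form of g is (-31,-6,-34)
reduced forms (-31, -6, -34) vs (-31, -6, -34) ⇒ equivalent

yes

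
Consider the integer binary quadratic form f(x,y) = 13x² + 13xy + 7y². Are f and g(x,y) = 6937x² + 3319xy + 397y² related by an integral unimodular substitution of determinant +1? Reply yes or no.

D₁ = -195, D₂ = -195
f: flip: (13,13,7)→(7,-13,13)
f: translate: b→1 (≡-13 mod 14), so (7,-13,13)→(7,1,7)
f: reduced (well bottom): (7,1,7) with a≤c, −a<b≤a
g: flip: (6937,3319,397)→(397,-3319,6937)
g: translate: b→-143 (≡-3319 mod 794), so (397,-3319,6937)→(397,-143,13)
g: flip: (397,-143,13)→(13,143,397)
g: translate: b→13 (≡143 mod 26), so (13,143,397)→(13,13,7)
g: flip: (13,13,7)→(7,-13,13)
g: translate: b→1 (≡-13 mod 14), so (7,-13,13)→(7,1,7)
g: reduced (well bottom): (7,1,7) with a≤c, −a<b≤a
reduced forms (7, 1, 7) vs (7, 1, 7) ⇒ equivalent

yes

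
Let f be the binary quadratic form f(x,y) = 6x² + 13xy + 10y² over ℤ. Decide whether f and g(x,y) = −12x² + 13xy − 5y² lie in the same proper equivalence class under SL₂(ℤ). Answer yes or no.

D₁ = -71, D₂ = -71
f: translate: b→1 (≡13 mod 12), so (6,13,10)→(6,1,3)
f: flip: (6,1,3)→(3,-1,6)
f: reduced (well bottom): (3,-1,6) with a≤c, −a<b≤a
g is negative-definite; reduce −g:
−g: translate: b→11 (≡-13 mod 24), so (12,-13,5)→(12,11,4)
−g: flip: (12,11,4)→(4,-11,12)
−g: translate: b→-3 (≡-11 mod 8), so (4,-11,12)→(4,-3,5)
−g: reduced (well bottom): (4,-3,5) with a≤c, −a<b≤a
flip sign back: reduced form of g is (-4,3,-5)
reduced forms (3, -1, 6) vs (-4, 3, -5) ⇒ inequivalent

no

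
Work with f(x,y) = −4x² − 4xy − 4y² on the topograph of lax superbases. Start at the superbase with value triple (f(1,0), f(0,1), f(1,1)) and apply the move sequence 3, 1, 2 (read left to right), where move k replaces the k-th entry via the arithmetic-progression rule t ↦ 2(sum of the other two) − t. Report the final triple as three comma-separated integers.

start (-4,-4,-12) = (f(1,0),f(0,1),f(1,1))
replace slot 3: 2·((-4)+(-4)) − (-12) = -4 → (-4,-4,-4)
replace slot 1: 2·((-4)+(-4)) − (-4) = -12 → (-12,-4,-4)
replace slot 2: 2·((-12)+(-4)) − (-4) = -28 → (-12,-28,-4)

-12,-28,-4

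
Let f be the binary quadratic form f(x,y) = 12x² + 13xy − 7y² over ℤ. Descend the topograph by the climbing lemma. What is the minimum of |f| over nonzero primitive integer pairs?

river: ρ → (-7,15,10)
river: ρ → (10,5,-12)
river: ρ → (-12,19,3)
river: ρ → (3,17,-18)
river: ρ → (-18,19,2)
river: ρ → (2,21,-8)
river: ρ → (-8,11,12)
river: ρ → (12,13,-7)
closes: descent 0, river 8
min |a| on river = 2

2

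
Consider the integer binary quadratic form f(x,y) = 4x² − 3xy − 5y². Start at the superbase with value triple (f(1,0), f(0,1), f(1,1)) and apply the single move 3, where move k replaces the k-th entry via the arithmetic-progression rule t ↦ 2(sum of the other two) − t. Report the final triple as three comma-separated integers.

start (4,-5,-4) = (f(1,0),f(0,1),f(1,1))
replace slot 3: 2·(4+(-5)) − (-4) = 2 → (4,-5,2)

4,-5,2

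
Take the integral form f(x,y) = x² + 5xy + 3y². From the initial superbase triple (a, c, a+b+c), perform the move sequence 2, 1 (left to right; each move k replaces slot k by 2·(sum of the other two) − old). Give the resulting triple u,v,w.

start (1,3,9) = (f(1,0),f(0,1),f(1,1))
replace slot 2: 2·(1+9) − 3 = 17 → (1,17,9)
replace slot 1: 2·(17+9) − 1 = 51 → (51,17,9)

51,17,9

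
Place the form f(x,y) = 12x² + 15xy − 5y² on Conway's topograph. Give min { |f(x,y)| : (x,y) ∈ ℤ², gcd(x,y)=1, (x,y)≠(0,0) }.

river: ρ → (-5,15,12)
river: ρ → (12,9,-8)
river: ρ → (-8,7,13)
river: ρ → (13,19,-2)
river: ρ → (-2,21,3)
river: ρ → (3,21,-2)
river: ρ → (-2,19,13)
river: ρ → (13,7,-8)
river: ρ → (-8,9,12)
river: ρ → (12,15,-5)
closes: descent 0, river 10
min |a| on river = 2

2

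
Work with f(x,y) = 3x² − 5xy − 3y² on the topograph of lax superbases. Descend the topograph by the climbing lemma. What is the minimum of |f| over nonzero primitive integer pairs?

descent: ρ → (-3,5,3)  [lands on river]
river: ρ → (3,7,-1)
river: ρ → (-1,7,3)
river: ρ → (3,5,-3)
river: ρ → (-3,7,1)
river: ρ → (1,7,-3)
closes: descent 1, river 6
min |a| on river = 1

1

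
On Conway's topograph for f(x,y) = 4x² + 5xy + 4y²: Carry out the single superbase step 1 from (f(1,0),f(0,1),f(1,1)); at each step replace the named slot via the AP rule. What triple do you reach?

start (4,4,13) = (f(1,0),f(0,1),f(1,1))
replace slot 1: 2·(4+13) − 4 = 30 → (30,4,13)

30,4,13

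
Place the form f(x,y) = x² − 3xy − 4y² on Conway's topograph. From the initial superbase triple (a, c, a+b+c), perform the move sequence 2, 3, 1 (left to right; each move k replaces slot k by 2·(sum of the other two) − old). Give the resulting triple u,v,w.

start (1,-4,-6) = (f(1,0),f(0,1),f(1,1))
replace slot 2: 2·(1+(-6)) − (-4) = -6 → (1,-6,-6)
replace slot 3: 2·(1+(-6)) − (-6) = -4 → (1,-6,-4)
replace slot 1: 2·((-6)+(-4)) − 1 = -21 → (-21,-6,-4)

-21,-6,-4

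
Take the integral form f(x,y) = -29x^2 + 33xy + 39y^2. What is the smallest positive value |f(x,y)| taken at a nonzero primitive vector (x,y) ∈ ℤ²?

river: ρ → (39,45,-23)
river: ρ → (-23,47,37)
river: ρ → (37,27,-33)
river: ρ → (-33,39,31)
river: ρ → (31,23,-41)
river: ρ → (-41,59,13)
river: ρ → (13,71,-11)
river: ρ → (-11,61,43)
river: ρ → (43,25,-29)
river: ρ → (-29,33,39)
closes: descent 0, river 10
min |a| on river = 11

11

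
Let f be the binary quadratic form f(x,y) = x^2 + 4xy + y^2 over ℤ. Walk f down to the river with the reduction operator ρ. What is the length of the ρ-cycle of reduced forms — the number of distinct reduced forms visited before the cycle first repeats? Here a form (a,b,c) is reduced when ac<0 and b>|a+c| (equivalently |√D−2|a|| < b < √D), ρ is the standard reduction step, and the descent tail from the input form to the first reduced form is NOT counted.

D = 12, ⌊√D⌋ = 3
descent: ρ → (1,2,-2)  [lands on river]
river: ρ → (-2,2,1)
ρ-cycle length = 2 (tail of 1 descent step not counted)

2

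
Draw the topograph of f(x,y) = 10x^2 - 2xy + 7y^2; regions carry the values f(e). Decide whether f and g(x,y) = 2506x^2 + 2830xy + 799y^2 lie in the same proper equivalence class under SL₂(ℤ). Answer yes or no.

D₁ = -276, D₂ = -276
f: flip: (10,-2,7)→(7,2,10)
f: reduced (well bottom): (7,2,10) with a≤c, −a<b≤a
g: translate: b→-2182 (≡2830 mod 5012), so (2506,2830,799)→(2506,-2182,475)
g: flip: (2506,-2182,475)→(475,2182,2506)
g: translate: b→282 (≡2182 mod 950), so (475,2182,2506)→(475,282,42)
g: flip: (475,282,42)→(42,-282,475)
g: translate: b→-30 (≡-282 mod 84), so (42,-282,475)→(42,-30,7)
g: flip: (42,-30,7)→(7,30,42)
g: translate: b→2 (≡30 mod 14), so (7,30,42)→(7,2,10)
g: reduced (well bottom): (7,2,10) with a≤c, −a<b≤a
reduced forms (7, 2, 10) vs (7, 2, 10) ⇒ equivalent

yes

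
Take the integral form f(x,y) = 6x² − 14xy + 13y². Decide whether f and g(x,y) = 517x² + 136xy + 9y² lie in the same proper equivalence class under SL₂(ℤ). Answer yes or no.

D₁ = -116, D₂ = -116
f: translate: b→-2 (≡-14 mod 12), so (6,-14,13)→(6,-2,5)
f: flip: (6,-2,5)→(5,2,6)
f: reduced (well bottom): (5,2,6) with a≤c, −a<b≤a
g: flip: (517,136,9)→(9,-136,517)
g: translate: b→8 (≡-136 mod 18), so (9,-136,517)→(9,8,5)
g: flip: (9,8,5)→(5,-8,9)
g: translate: b→2 (≡-8 mod 10), so (5,-8,9)→(5,2,6)
g: reduced (well bottom): (5,2,6) with a≤c, −a<b≤a
reduced forms (5, 2, 6) vs (5, 2, 6) ⇒ equivalent

yes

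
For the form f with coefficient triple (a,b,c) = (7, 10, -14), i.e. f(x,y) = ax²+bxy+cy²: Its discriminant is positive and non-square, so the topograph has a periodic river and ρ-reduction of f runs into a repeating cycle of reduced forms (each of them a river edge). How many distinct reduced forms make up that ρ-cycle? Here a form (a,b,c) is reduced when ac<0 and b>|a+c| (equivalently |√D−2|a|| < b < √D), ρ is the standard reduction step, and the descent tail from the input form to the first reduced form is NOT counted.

D = 492, ⌊√D⌋ = 22
river: ρ → (-14,18,3)
river: ρ → (3,18,-14)
river: ρ → (-14,10,7)
river: ρ → (7,18,-6)
river: ρ → (-6,18,7)
river: ρ → (7,10,-14)
ρ-cycle length = 6 (tail of 0 descent steps not counted)

6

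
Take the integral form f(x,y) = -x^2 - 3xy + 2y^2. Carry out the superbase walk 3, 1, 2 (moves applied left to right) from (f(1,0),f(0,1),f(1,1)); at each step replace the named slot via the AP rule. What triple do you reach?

start (-1,2,-2) = (f(1,0),f(0,1),f(1,1))
replace slot 3: 2·((-1)+2) − (-2) = 4 → (-1,2,4)
replace slot 1: 2·(2+4) − (-1) = 13 → (13,2,4)
replace slot 2: 2·(13+4) − 2 = 32 → (13,32,4)

13,32,4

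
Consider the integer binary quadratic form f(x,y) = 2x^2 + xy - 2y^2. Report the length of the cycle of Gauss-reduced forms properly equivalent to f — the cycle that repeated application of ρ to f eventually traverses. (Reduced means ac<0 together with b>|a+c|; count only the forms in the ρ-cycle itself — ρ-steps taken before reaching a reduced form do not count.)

D = 17, ⌊√D⌋ = 4
river: ρ → (-2,3,1)
river: ρ → (1,3,-2)
river: ρ → (-2,1,2)
river: ρ → (2,3,-1)
river: ρ → (-1,3,2)
river: ρ → (2,1,-2)
ρ-cycle length = 6 (tail of 0 descent steps not counted)

6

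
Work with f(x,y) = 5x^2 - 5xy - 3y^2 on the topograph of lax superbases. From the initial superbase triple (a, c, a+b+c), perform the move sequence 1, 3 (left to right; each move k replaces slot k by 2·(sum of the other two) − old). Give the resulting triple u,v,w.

start (5,-3,-3) = (f(1,0),f(0,1),f(1,1))
replace slot 1: 2·((-3)+(-3)) − 5 = -17 → (-17,-3,-3)
replace slot 3: 2·((-17)+(-3)) − (-3) = -37 → (-17,-3,-37)

-17,-3,-37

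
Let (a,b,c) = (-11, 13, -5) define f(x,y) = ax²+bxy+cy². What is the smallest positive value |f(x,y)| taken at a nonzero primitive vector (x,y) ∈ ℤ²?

translate: b→9 (≡-13 mod 22), so (11,-13,5)→(11,9,3)
flip: (11,9,3)→(3,-9,11)
translate: b→3 (≡-9 mod 6), so (3,-9,11)→(3,3,5)
reduced (well bottom): (3,3,5) with a≤c, −a<b≤a
well minimum |f| = |-3| = 3 (negative-definite)

3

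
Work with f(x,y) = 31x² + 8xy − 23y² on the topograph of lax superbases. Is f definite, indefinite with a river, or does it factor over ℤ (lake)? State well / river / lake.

D = b²−4ac = 8² − 4·31·(-23) = 2916
D = 54² is a perfect square ⇒ form factors over ℤ ⇒ lakes

lake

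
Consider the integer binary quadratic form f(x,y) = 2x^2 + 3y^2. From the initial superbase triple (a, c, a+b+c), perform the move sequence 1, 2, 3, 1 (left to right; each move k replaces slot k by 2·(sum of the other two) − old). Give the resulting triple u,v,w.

start (2,3,5) = (f(1,0),f(0,1),f(1,1))
replace slot 1: 2·(3+5) − 2 = 14 → (14,3,5)
replace slot 2: 2·(14+5) − 3 = 35 → (14,35,5)
replace slot 3: 2·(14+35) − 5 = 93 → (14,35,93)
replace slot 1: 2·(35+93) − 14 = 242 → (242,35,93)

242,35,93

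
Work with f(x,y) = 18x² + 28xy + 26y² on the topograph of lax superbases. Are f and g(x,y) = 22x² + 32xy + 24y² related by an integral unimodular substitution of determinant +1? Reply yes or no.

D₁ = -1088, D₂ = -1088
f: translate: b→-8 (≡28 mod 36), so (18,28,26)→(18,-8,16)
f: flip: (18,-8,16)→(16,8,18)
f: reduced (well bottom): (16,8,18) with a≤c, −a<b≤a
g: translate: b→-12 (≡32 mod 44), so (22,32,24)→(22,-12,14)
g: flip: (22,-12,14)→(14,12,22)
g: reduced (well bottom): (14,12,22) with a≤c, −a<b≤a
reduced forms (16, 8, 18) vs (14, 12, 22) ⇒ inequivalent

no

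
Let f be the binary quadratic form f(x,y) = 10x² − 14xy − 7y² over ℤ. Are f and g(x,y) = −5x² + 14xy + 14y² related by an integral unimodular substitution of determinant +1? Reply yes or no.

D₁ = 476, D₂ = 476
river cycle of f (length 8): (-7, 14, 10), (10, 6, -11), (-11, 16, 5), (5, 14, -14), (-14, 14, 5), (5, 16, -11), (-11, 6, 10), (10, 14, -7)
river cycle of g (length 8): (14, 14, -5), (-5, 16, 11), (11, 6, -10), (-10, 14, 7), (7, 14, -10), (-10, 6, 11), (11, 16, -5), (-5, 14, 14)
cycles differ ⇒ inequivalent

no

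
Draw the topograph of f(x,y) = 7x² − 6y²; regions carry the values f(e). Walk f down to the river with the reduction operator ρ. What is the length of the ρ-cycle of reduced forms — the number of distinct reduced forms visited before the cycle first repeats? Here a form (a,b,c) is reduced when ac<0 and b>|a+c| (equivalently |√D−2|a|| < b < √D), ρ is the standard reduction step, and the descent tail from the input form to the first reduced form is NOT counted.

D = 168, ⌊√D⌋ = 12
descent: ρ → (-6,12,1)  [lands on river]
river: ρ → (1,12,-6)
ρ-cycle length = 2 (tail of 1 descent step not counted)

2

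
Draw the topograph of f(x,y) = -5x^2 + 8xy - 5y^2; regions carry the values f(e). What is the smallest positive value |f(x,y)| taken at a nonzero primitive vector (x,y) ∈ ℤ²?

translate: b→2 (≡-8 mod 10), so (5,-8,5)→(5,2,2)
flip: (5,2,2)→(2,-2,5)
translate: b→2 (≡-2 mod 4), so (2,-2,5)→(2,2,5)
reduced (well bottom): (2,2,5) with a≤c, −a<b≤a
well minimum |f| = |-2| = 2 (negative-definite)

2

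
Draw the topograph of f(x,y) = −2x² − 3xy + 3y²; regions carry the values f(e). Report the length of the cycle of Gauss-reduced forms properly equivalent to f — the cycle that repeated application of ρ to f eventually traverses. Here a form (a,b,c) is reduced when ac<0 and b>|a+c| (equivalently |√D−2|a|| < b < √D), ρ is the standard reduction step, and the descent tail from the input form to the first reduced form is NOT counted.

D = 33, ⌊√D⌋ = 5
descent: ρ → (3,3,-2)  [lands on river]
river: ρ → (-2,5,1)
river: ρ → (1,5,-2)
river: ρ → (-2,3,3)
ρ-cycle length = 4 (tail of 1 descent step not counted)

4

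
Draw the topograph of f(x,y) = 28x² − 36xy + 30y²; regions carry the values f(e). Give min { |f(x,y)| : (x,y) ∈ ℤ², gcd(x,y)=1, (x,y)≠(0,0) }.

translate: b→20 (≡-36 mod 56), so (28,-36,30)→(28,20,22)
flip: (28,20,22)→(22,-20,28)
reduced (well bottom): (22,-20,28) with a≤c, −a<b≤a
well minimum = a = 22

22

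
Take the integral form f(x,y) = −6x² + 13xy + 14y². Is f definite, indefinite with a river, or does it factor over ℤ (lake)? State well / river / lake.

D = b²−4ac = 13² − 4·(-6)·14 = 505
D > 0 non-square ⇒ indefinite ⇒ periodic river

river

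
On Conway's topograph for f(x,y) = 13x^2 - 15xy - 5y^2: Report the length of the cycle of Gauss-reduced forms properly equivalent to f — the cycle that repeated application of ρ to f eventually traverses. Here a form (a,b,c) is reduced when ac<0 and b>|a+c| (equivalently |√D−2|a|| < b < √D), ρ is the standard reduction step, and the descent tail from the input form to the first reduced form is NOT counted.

D = 485, ⌊√D⌋ = 22
descent: ρ → (-5,15,13)  [lands on river]
river: ρ → (13,11,-7)
river: ρ → (-7,17,7)
river: ρ → (7,11,-13)
river: ρ → (-13,15,5)
river: ρ → (5,15,-13)
river: ρ → (-13,11,7)
river: ρ → (7,17,-7)
river: ρ → (-7,11,13)
river: ρ → (13,15,-5)
ρ-cycle length = 10 (tail of 1 descent step not counted)

10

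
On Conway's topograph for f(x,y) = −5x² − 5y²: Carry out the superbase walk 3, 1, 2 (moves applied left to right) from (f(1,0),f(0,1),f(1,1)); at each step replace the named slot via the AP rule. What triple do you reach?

start (-5,-5,-10) = (f(1,0),f(0,1),f(1,1))
replace slot 3: 2·((-5)+(-5)) − (-10) = -10 → (-5,-5,-10)
replace slot 1: 2·((-5)+(-10)) − (-5) = -25 → (-25,-5,-10)
replace slot 2: 2·((-25)+(-10)) − (-5) = -65 → (-25,-65,-10)

-25,-65,-10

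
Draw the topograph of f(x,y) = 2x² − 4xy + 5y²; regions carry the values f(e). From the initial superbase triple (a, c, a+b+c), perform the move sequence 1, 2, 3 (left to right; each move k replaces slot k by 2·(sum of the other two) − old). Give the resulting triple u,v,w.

start (2,5,3) = (f(1,0),f(0,1),f(1,1))
replace slot 1: 2·(5+3) − 2 = 14 → (14,5,3)
replace slot 2: 2·(14+3) − 5 = 29 → (14,29,3)
replace slot 3: 2·(14+29) − 3 = 83 → (14,29,83)

14,29,83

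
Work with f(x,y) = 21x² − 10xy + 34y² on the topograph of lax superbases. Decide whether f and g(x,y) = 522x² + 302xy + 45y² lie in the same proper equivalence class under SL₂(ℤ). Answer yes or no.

D₁ = -2756, D₂ = -2756
f: reduced (well bottom): (21,-10,34) with a≤c, −a<b≤a
g: flip: (522,302,45)→(45,-302,522)
g: translate: b→-32 (≡-302 mod 90), so (45,-302,522)→(45,-32,21)
g: flip: (45,-32,21)→(21,32,45)
g: translate: b→-10 (≡32 mod 42), so (21,32,45)→(21,-10,34)
g: reduced (well bottom): (21,-10,34) with a≤c, −a<b≤a
reduced forms (21, -10, 34) vs (21, -10, 34) ⇒ equivalent

yes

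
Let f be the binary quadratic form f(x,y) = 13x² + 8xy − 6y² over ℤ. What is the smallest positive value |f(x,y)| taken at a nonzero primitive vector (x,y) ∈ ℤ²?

river: ρ → (-6,16,5)
river: ρ → (5,14,-9)
river: ρ → (-9,4,10)
river: ρ → (10,16,-3)
river: ρ → (-3,14,15)
river: ρ → (15,16,-2)
river: ρ → (-2,16,15)
river: ρ → (15,14,-3)
river: ρ → (-3,16,10)
river: ρ → (10,4,-9)
river: ρ → (-9,14,5)
river: ρ → (5,16,-6)
river: ρ → (-6,8,13)
river: ρ → (13,18,-1)
river: ρ → (-1,18,13)
river: ρ → (13,8,-6)
closes: descent 0, river 16
min |a| on river = 1

1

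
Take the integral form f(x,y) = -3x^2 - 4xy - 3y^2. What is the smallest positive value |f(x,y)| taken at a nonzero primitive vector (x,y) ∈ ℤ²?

translate: b→-2 (≡4 mod 6), so (3,4,3)→(3,-2,2)
flip: (3,-2,2)→(2,2,3)
reduced (well bottom): (2,2,3) with a≤c, −a<b≤a
well minimum |f| = |-2| = 2 (negative-definite)

2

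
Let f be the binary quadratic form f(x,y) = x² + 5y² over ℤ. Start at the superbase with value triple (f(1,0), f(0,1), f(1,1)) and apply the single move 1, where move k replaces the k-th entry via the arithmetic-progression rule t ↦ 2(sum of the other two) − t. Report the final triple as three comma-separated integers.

start (1,5,6) = (f(1,0),f(0,1),f(1,1))
replace slot 1: 2·(5+6) − 1 = 21 → (21,5,6)

21,5,6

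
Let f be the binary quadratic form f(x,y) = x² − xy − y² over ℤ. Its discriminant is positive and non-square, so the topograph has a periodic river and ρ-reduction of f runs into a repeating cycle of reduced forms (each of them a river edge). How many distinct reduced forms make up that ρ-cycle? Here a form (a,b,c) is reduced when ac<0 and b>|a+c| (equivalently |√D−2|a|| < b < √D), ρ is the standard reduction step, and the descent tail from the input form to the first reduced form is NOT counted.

D = 5, ⌊√D⌋ = 2
descent: ρ → (-1,1,1)  [lands on river]
river: ρ → (1,1,-1)
ρ-cycle length = 2 (tail of 1 descent step not counted)

2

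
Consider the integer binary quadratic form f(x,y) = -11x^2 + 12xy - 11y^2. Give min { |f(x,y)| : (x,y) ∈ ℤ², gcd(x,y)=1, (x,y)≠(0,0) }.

translate: b→10 (≡-12 mod 22), so (11,-12,11)→(11,10,10)
flip: (11,10,10)→(10,-10,11)
translate: b→10 (≡-10 mod 20), so (10,-10,11)→(10,10,11)
reduced (well bottom): (10,10,11) with a≤c, −a<b≤a
well minimum |f| = |-10| = 10 (negative-definite)

10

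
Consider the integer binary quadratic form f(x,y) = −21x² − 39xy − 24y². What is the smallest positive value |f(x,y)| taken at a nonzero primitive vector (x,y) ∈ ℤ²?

translate: b→-3 (≡39 mod 42), so (21,39,24)→(21,-3,6)
flip: (21,-3,6)→(6,3,21)
reduced (well bottom): (6,3,21) with a≤c, −a<b≤a
well minimum |f| = |-6| = 6 (negative-definite)

6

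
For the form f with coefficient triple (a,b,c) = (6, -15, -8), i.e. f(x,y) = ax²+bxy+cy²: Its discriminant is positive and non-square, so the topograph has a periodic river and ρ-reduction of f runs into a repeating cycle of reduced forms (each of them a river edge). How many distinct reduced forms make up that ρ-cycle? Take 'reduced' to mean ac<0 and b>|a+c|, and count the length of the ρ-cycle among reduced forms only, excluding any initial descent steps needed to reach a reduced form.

D = 417, ⌊√D⌋ = 20
descent: ρ → (-8,15,6)  [lands on river]
river: ρ → (6,9,-14)
river: ρ → (-14,19,1)
river: ρ → (1,19,-14)
river: ρ → (-14,9,6)
river: ρ → (6,15,-8)
river: ρ → (-8,17,4)
river: ρ → (4,15,-12)
river: ρ → (-12,9,7)
river: ρ → (7,19,-2)
river: ρ → (-2,17,16)
river: ρ → (16,15,-3)
river: ρ → (-3,15,16)
river: ρ → (16,17,-2)
river: ρ → (-2,19,7)
river: ρ → (7,9,-12)
river: ρ → (-12,15,4)
river: ρ → (4,17,-8)
ρ-cycle length = 18 (tail of 1 descent step not counted)

18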